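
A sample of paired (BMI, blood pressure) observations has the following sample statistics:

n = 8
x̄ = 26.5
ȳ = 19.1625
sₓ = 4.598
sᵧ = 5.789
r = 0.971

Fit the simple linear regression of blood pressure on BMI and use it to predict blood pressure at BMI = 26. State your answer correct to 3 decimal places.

18.551

b = r · sᵧ/sₓ = 0.971 · 5.789/4.598 = 1.222514
a = ȳ − b·x̄ = 19.1625 − 1.222514·26.5 = -13.234119
ŷ(26) = a + b·26 = -13.234119 + 1.222514·26 = 18.551243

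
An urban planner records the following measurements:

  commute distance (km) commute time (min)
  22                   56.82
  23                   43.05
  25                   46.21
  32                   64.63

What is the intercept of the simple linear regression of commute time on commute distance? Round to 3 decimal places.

14.848

n = 4, Σx = 102, Σy = 210.71, Σxy = 5463.6, Σx² = 2662
Sxx = Σx² − (Σx)²/n = 2662 − 2601 = 61
Sxy = Σxy − (Σx)(Σy)/n = 5463.6 − 5373.105 = 90.495
b = Sxy/Sxx = 90.495/61 = 1.483525
a = ȳ − b·x̄ = 52.6775 − 1.483525·25.5 = 14.847623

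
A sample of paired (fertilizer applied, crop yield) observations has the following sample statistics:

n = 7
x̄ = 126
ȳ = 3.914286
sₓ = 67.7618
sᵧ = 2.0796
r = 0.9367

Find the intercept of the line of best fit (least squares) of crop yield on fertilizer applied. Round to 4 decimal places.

b = r · sᵧ/sₓ = 0.9367 · 2.0796/67.7618 = 0.028747
a = ȳ − b·x̄ = 3.914286 − 0.028747·126 = 0.292140

0.2921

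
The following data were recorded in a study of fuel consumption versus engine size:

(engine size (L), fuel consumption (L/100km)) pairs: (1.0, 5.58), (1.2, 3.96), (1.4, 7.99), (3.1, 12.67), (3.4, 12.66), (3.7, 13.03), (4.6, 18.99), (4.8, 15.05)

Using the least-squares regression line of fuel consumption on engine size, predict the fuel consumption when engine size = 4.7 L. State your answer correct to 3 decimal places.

16.898

n = 8, Σx = 23.2, Σy = 89.93, Σxy = 311.644, Σx² = 83.46
Sxx = Σx² − (Σx)²/n = 83.46 − 67.28 = 16.18
Sxy = Σxy − (Σx)(Σy)/n = 311.644 − 260.797 = 50.847
b = Sxy/Sxx = 50.847/16.18 = 3.142583
a = ȳ − b·x̄ = 11.24125 − 3.142583·2.9 = 2.127758
ŷ(4.7) = a + b·4.7 = 2.127758 + 3.142583·4.7 = 16.897900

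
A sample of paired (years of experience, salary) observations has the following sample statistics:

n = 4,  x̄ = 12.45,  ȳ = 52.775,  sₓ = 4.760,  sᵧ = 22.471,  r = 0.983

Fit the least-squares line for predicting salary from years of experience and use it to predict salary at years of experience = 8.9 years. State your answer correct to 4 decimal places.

36.3011

b = r · sᵧ/sₓ = 0.983 · 22.471/4.76 = 4.640545
a = ȳ − b·x̄ = 52.775 − 4.640545·12.45 = -4.999782
ŷ(8.9) = a + b·8.9 = -4.999782 + 4.640545·8.9 = 36.301066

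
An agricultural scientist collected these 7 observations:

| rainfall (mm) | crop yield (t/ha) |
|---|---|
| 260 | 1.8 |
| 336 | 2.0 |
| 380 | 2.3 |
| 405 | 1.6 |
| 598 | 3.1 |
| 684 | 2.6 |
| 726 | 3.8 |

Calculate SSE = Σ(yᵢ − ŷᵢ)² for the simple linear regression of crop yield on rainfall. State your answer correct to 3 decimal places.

1.013

n = 7, Σx = 3389, Σy = 17.2, Σxy = 9053, Σx² = 1841457, Σy² = 45.9
Sxx = Σx² − (Σx)²/n = 1841457 − 1640760.142857 = 200696.857143
Sxy = Σxy − (Σx)(Σy)/n = 9053 − 8327.257143 = 725.742857
Syy = Σy² − (Σy)²/n = 45.9 − 42.262857 = 3.637143
b = Sxy/Sxx = 725.742857/200696.857143 = 0.003616
SSE = Syy − b·Sxy = 3.637143 − 0.003616·725.742857 = 1.012773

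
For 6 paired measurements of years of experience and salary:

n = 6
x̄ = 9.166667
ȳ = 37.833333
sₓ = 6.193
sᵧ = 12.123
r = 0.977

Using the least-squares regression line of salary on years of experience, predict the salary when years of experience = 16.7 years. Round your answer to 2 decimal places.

b = r · sᵧ/sₓ = 0.977 · 12.123/6.193 = 1.912509
a = ȳ − b·x̄ = 37.833333 − 1.912509·9.166667 = 20.301996
ŷ(16.7) = a + b·16.7 = 20.301996 + 1.912509·16.7 = 52.240904

52.24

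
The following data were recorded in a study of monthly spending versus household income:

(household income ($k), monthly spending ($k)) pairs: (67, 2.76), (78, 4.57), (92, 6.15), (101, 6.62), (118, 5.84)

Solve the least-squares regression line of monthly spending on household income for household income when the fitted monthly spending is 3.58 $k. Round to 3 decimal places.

65.671

n = 5, Σx = 456, Σy = 25.94, Σxy = 2464.92, Σx² = 43162
Sxx = Σx² − (Σx)²/n = 43162 − 41587.2 = 1574.8
Sxy = Σxy − (Σx)(Σy)/n = 2464.92 − 2365.728 = 99.192
b = Sxy/Sxx = 99.192/1574.8 = 0.062987
a = ȳ − b·x̄ = 5.188 − 0.062987·91.2 = -0.556419
Set a + b·x = 3.58: x = (3.58 − (-0.556419)) / 0.062987 = 65.670941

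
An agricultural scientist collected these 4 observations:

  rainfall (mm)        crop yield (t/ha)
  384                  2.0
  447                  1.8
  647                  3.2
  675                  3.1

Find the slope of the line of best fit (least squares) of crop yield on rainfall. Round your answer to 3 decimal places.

n = 4, Σx = 2153, Σy = 10.1, Σxy = 5735.5, Σx² = 1221499
Sxx = Σx² − (Σx)²/n = 1221499 − 1158852.25 = 62646.75
Sxy = Σxy − (Σx)(Σy)/n = 5735.5 − 5436.325 = 299.175
b = Sxy/Sxx = 299.175/62646.75 = 0.004776

0.005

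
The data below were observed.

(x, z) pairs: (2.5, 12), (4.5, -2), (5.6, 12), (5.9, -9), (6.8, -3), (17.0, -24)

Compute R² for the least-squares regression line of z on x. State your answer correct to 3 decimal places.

n = 6, Σx = 42.3, Σy = -14, Σxy = -393.3, Σx² = 427.91, Σy² = 958
Sxx = Σx² − (Σx)²/n = 427.91 − 298.215 = 129.695
Sxy = Σxy − (Σx)(Σy)/n = -393.3 − (-98.7) = -294.6
Syy = Σy² − (Σy)²/n = 958 − 32.666667 = 925.333333
R² = Sxy²/(Sxx·Syy) = (-294.6)²/(129.695·925.333333) = 0.723176

0.723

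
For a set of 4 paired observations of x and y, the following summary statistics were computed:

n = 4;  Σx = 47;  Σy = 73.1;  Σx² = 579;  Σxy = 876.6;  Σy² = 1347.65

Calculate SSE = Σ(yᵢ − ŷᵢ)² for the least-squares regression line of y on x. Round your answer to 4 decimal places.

0.0688

Sxx = Σx² − (Σx)²/n = 579 − 552.25 = 26.75
Sxy = Σxy − (Σx)(Σy)/n = 876.6 − 858.925 = 17.675
Syy = Σy² − (Σy)²/n = 1347.65 − 1335.9025 = 11.7475
b = Sxy/Sxx = 17.675/26.75 = 0.660748
SSE = Syy − b·Sxy = 11.7475 − 0.660748·17.675 = 0.068785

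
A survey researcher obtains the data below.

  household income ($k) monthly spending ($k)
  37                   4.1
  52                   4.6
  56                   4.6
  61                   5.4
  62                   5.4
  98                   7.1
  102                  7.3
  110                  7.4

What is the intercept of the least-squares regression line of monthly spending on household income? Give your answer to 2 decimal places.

2.20

n = 8, Σx = 578, Σy = 45.9, Σxy = 3567.1, Σx² = 46882
Sxx = Σx² − (Σx)²/n = 46882 − 41760.5 = 5121.5
Sxy = Σxy − (Σx)(Σy)/n = 3567.1 − 3316.275 = 250.825
b = Sxy/Sxx = 250.825/5121.5 = 0.048975
a = ȳ − b·x̄ = 5.7375 − 0.048975·72.25 = 2.199063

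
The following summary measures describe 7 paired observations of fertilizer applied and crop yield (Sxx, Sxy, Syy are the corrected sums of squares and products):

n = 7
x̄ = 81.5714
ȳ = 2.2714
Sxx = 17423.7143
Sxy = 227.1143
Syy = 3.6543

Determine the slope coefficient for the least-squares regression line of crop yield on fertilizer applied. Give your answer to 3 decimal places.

b = Sxy/Sxx = 227.1143/17423.7143 = 0.013035

0.013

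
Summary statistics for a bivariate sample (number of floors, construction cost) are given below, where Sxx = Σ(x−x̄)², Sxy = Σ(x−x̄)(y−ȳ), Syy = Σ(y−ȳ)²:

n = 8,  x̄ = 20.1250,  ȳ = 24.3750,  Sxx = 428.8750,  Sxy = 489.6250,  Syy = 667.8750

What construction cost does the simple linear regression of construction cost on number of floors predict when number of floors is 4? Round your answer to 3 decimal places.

b = Sxy/Sxx = 489.625/428.875 = 1.141650
a = ȳ − b·x̄ = 24.375 − 1.141650·20.125 = 1.399300
ŷ(4) = a + b·4 = 1.399300 + 1.141650·4 = 5.965899

5.966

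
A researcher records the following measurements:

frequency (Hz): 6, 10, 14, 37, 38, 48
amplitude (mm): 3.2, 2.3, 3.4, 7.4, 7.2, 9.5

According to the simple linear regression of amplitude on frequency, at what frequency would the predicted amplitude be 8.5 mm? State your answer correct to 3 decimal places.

n = 6, Σx = 153, Σy = 33, Σxy = 1093.2, Σx² = 5449
Sxx = Σx² − (Σx)²/n = 5449 − 3901.5 = 1547.5
Sxy = Σxy − (Σx)(Σy)/n = 1093.2 − 841.5 = 251.7
b = Sxy/Sxx = 251.7/1547.5 = 0.162649
a = ȳ − b·x̄ = 5.5 − 0.162649·25.5 = 1.352439
Set a + b·x = 8.5: x = (8.5 − 1.352439) / 0.162649 = 43.944577

43.945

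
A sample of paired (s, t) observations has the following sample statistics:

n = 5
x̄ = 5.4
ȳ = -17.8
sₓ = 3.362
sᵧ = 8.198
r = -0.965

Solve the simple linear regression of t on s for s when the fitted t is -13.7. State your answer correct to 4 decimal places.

b = r · sᵧ/sₓ = -0.965 · 8.198/3.362 = -2.353084
a = ȳ − b·x̄ = -17.8 − (-2.353084)·5.4 = -5.093344
Set a + b·x = -13.7: x = (-13.7 − (-5.093344)) / (-2.353084) = 3.657606

3.6576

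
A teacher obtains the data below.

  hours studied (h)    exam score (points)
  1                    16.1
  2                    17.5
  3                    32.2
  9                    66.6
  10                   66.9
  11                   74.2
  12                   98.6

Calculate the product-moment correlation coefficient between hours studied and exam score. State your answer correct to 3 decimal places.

0.978

n = 7, Σx = 48, Σy = 372.1, Σxy = 3415.5, Σx² = 460, Σy² = 25741.07
Sxx = Σx² − (Σx)²/n = 460 − 329.142857 = 130.857143
Sxy = Σxy − (Σx)(Σy)/n = 3415.5 − 2551.542857 = 863.957143
Syy = Σy² − (Σy)²/n = 25741.07 − 19779.772857 = 5961.297143
r = Sxy/√(Sxx·Syy) = 863.957143/√(780078.311837) = 863.957143/883.220421 = 0.978190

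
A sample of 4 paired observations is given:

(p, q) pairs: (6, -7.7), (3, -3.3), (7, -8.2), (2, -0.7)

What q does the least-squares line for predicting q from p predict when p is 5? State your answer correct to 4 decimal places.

-5.7206

n = 4, Σx = 18, Σy = -19.9, Σxy = -114.9, Σx² = 98
Sxx = Σx² − (Σx)²/n = 98 − 81 = 17
Sxy = Σxy − (Σx)(Σy)/n = -114.9 − (-89.55) = -25.35
b = Sxy/Sxx = -25.35/17 = -1.491176
a = ȳ − b·x̄ = -4.975 − (-1.491176)·4.5 = 1.735294
ŷ(5) = a + b·5 = 1.735294 + (-1.491176)·5 = -5.720588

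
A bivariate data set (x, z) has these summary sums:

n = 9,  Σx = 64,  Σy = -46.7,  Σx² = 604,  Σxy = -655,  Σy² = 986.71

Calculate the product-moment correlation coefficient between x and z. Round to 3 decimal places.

-0.970

Sxx = Σx² − (Σx)²/n = 604 − 455.111111 = 148.888889
Sxy = Σxy − (Σx)(Σy)/n = -655 − (-332.088889) = -322.911111
Syy = Σy² − (Σy)²/n = 986.71 − 242.321111 = 744.388889
r = Sxy/√(Sxx·Syy) = -322.911111/√(110831.234568) = -322.911111/332.913254 = -0.969956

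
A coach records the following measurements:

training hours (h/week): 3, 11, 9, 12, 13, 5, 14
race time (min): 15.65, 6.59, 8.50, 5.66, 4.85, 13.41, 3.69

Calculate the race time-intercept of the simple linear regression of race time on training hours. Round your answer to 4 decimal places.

n = 7, Σx = 67, Σy = 58.35, Σxy = 445.62, Σx² = 745
Sxx = Σx² − (Σx)²/n = 745 − 641.285714 = 103.714286
Sxy = Σxy − (Σx)(Σy)/n = 445.62 − 558.492857 = -112.872857
b = Sxy/Sxx = -112.872857/103.714286 = -1.088306
a = ȳ − b·x̄ = 8.335714 − (-1.088306)·9.571429 = 18.752355

18.7524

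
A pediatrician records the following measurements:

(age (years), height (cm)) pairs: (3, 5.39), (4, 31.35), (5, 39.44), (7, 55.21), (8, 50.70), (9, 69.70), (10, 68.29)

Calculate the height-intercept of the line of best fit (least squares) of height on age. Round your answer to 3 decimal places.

n = 7, Σx = 46, Σy = 320.08, Σxy = 2441.04, Σx² = 344
Sxx = Σx² − (Σx)²/n = 344 − 302.285714 = 41.714286
Sxy = Σxy − (Σx)(Σy)/n = 2441.04 − 2103.382857 = 337.657143
b = Sxy/Sxx = 337.657143/41.714286 = 8.094521
a = ȳ − b·x̄ = 45.725714 − 8.094521·6.571429 = -7.466849

-7.467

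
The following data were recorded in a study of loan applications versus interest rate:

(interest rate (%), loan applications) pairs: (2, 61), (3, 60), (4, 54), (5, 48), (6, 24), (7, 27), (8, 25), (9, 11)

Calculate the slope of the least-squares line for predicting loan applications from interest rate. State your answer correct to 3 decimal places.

n = 8, Σx = 44, Σy = 310, Σxy = 1390, Σx² = 284
Sxx = Σx² − (Σx)²/n = 284 − 242 = 42
Sxy = Σxy − (Σx)(Σy)/n = 1390 − 1705 = -315
b = Sxy/Sxx = -315/42 = -7.5

-7.500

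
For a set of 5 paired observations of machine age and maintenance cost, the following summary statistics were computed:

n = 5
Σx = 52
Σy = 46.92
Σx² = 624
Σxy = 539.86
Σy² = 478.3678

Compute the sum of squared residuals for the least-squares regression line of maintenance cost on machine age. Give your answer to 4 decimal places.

5.7054

Sxx = Σx² − (Σx)²/n = 624 − 540.8 = 83.2
Sxy = Σxy − (Σx)(Σy)/n = 539.86 − 487.968 = 51.892
Syy = Σy² − (Σy)²/n = 478.3678 − 440.29728 = 38.07052
b = Sxy/Sxx = 51.892/83.2 = 0.623702
SSE = Syy − b·Sxy = 38.07052 − 0.623702·51.892 = 5.705380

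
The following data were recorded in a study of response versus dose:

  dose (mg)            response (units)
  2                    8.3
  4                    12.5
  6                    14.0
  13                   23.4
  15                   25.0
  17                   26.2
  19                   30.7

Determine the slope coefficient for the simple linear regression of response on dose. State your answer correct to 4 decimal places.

n = 7, Σx = 76, Σy = 140.1, Σxy = 1858.5, Σx² = 1100
Sxx = Σx² − (Σx)²/n = 1100 − 825.142857 = 274.857143
Sxy = Σxy − (Σx)(Σy)/n = 1858.5 − 1521.085714 = 337.414286
b = Sxy/Sxx = 337.414286/274.857143 = 1.227599

1.2276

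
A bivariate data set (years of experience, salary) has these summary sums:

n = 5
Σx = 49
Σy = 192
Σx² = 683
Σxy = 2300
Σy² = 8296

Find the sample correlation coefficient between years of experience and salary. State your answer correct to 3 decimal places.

Sxx = Σx² − (Σx)²/n = 683 − 480.2 = 202.8
Sxy = Σxy − (Σx)(Σy)/n = 2300 − 1881.6 = 418.4
Syy = Σy² − (Σy)²/n = 8296 − 7372.8 = 923.2
r = Sxy/√(Sxx·Syy) = 418.4/√(187224.96) = 418.4/432.694997 = 0.966963

0.967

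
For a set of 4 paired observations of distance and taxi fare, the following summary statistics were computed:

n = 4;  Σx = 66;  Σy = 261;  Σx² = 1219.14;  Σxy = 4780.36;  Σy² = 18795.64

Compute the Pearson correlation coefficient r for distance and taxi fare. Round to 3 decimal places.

Sxx = Σx² − (Σx)²/n = 1219.14 − 1089 = 130.14
Sxy = Σxy − (Σx)(Σy)/n = 4780.36 − 4306.5 = 473.86
Syy = Σy² − (Σy)²/n = 18795.64 − 17030.25 = 1765.39
r = Sxy/√(Sxx·Syy) = 473.86/√(229747.8546) = 473.86/479.320200 = 0.988608

0.989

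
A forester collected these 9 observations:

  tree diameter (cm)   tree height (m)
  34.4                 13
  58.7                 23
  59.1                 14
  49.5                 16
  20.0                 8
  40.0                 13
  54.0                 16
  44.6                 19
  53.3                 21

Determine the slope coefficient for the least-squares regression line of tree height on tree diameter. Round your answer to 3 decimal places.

n = 9, Σx = 413.6, Σy = 143, Σxy = 6927.4, Σx² = 20318.16
Sxx = Σx² − (Σx)²/n = 20318.16 − 19007.217778 = 1310.942222
Sxy = Σxy − (Σx)(Σy)/n = 6927.4 − 6571.644444 = 355.755556
b = Sxy/Sxx = 355.755556/1310.942222 = 0.271374

0.271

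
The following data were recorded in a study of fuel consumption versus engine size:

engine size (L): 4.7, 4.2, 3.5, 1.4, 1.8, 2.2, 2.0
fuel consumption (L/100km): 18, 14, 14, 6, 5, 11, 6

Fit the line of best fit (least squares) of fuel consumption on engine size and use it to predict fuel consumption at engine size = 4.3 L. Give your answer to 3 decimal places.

n = 7, Σx = 19.8, Σy = 74, Σxy = 246, Σx² = 66.02
Sxx = Σx² − (Σx)²/n = 66.02 − 56.005714 = 10.014286
Sxy = Σxy − (Σx)(Σy)/n = 246 − 209.314286 = 36.685714
b = Sxy/Sxx = 36.685714/10.014286 = 3.663338
a = ȳ − b·x̄ = 10.571429 − 3.663338·2.828571 = 0.209415
ŷ(4.3) = a + b·4.3 = 0.209415 + 3.663338·4.3 = 15.961769

15.962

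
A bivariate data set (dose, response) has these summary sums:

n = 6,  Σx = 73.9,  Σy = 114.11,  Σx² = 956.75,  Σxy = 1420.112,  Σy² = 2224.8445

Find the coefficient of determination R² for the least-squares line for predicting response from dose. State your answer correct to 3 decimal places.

0.084

Sxx = Σx² − (Σx)²/n = 956.75 − 910.201667 = 46.548333
Sxy = Σxy − (Σx)(Σy)/n = 1420.112 − 1405.454833 = 14.657167
Syy = Σy² − (Σy)²/n = 2224.8445 − 2170.182017 = 54.662483
R² = Sxy²/(Sxx·Syy) = (14.657167)²/(46.548333·54.662483) = 0.084432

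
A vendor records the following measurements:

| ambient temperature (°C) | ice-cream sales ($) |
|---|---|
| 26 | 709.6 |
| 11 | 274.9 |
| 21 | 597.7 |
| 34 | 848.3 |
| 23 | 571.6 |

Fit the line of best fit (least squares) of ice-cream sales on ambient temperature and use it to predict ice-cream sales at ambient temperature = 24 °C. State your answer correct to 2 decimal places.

625.48

n = 5, Σx = 115, Σy = 3002.1, Σxy = 76014.2, Σx² = 2923
Sxx = Σx² − (Σx)²/n = 2923 − 2645 = 278
Sxy = Σxy − (Σx)(Σy)/n = 76014.2 − 69048.3 = 6965.9
b = Sxy/Sxx = 6965.9/278 = 25.057194
a = ȳ − b·x̄ = 600.42 − 25.057194·23 = 24.104532
ŷ(24) = a + b·24 = 24.104532 + 25.057194·24 = 625.477194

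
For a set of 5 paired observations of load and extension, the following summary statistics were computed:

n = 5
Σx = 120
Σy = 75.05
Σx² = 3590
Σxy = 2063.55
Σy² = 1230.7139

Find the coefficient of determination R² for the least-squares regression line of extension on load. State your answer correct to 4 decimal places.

0.9302

Sxx = Σx² − (Σx)²/n = 3590 − 2880 = 710
Sxy = Σxy − (Σx)(Σy)/n = 2063.55 − 1801.2 = 262.35
Syy = Σy² − (Σy)²/n = 1230.7139 − 1126.5005 = 104.2134
R² = Sxy²/(Sxx·Syy) = (262.35)²/(710·104.2134) = 0.930208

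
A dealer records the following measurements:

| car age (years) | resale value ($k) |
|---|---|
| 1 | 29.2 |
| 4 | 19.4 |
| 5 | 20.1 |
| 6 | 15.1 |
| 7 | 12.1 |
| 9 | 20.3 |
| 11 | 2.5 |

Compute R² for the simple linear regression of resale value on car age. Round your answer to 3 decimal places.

n = 7, Σx = 43, Σy = 118.7, Σxy = 592.8, Σx² = 329, Σy² = 2425.77
Sxx = Σx² − (Σx)²/n = 329 − 264.142857 = 64.857143
Sxy = Σxy − (Σx)(Σy)/n = 592.8 − 729.157143 = -136.357143
Syy = Σy² − (Σy)²/n = 2425.77 − 2012.812857 = 412.957143
R² = Sxy²/(Sxx·Syy) = (-136.357143)²/(64.857143·412.957143) = 0.694213

0.694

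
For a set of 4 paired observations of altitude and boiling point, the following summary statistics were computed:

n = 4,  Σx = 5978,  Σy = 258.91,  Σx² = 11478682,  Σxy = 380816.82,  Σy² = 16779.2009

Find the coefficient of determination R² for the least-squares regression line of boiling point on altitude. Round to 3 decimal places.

Sxx = Σx² − (Σx)²/n = 11478682 − 8934121 = 2544561
Sxy = Σxy − (Σx)(Σy)/n = 380816.82 − 386940.995 = -6124.175
Syy = Σy² − (Σy)²/n = 16779.2009 − 16758.597025 = 20.603875
R² = Sxy²/(Sxx·Syy) = (-6124.175)²/(2544561·20.603875) = 0.715374

0.715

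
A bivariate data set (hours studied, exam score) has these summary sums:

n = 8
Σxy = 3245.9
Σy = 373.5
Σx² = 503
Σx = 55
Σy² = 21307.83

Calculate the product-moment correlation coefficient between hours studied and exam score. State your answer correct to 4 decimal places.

Sxx = Σx² − (Σx)²/n = 503 − 378.125 = 124.875
Sxy = Σxy − (Σx)(Σy)/n = 3245.9 − 2567.8125 = 678.0875
Syy = Σy² − (Σy)²/n = 21307.83 − 17437.78125 = 3870.04875
r = Sxy/√(Sxx·Syy) = 678.0875/√(483272.337656) = 678.0875/695.177918 = 0.975416

0.9754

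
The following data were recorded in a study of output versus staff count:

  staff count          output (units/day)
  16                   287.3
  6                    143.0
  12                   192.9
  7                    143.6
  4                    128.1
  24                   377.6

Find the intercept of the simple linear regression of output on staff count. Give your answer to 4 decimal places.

n = 6, Σx = 69, Σy = 1272.5, Σxy = 18349.6, Σx² = 1077
Sxx = Σx² − (Σx)²/n = 1077 − 793.5 = 283.5
Sxy = Σxy − (Σx)(Σy)/n = 18349.6 − 14633.75 = 3715.85
b = Sxy/Sxx = 3715.85/283.5 = 13.107055
a = ȳ − b·x̄ = 212.083333 − 13.107055·11.5 = 61.352205

61.3522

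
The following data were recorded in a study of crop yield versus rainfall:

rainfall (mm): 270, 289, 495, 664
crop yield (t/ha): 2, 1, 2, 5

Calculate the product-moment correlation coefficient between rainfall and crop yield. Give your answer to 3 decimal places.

0.870

n = 4, Σx = 1718, Σy = 10, Σxy = 5139, Σx² = 842342, Σy² = 34
Sxx = Σx² − (Σx)²/n = 842342 − 737881 = 104461
Sxy = Σxy − (Σx)(Σy)/n = 5139 − 4295 = 844
Syy = Σy² − (Σy)²/n = 34 − 25 = 9
r = Sxy/√(Sxx·Syy) = 844/√(940149) = 844/969.612809 = 0.870451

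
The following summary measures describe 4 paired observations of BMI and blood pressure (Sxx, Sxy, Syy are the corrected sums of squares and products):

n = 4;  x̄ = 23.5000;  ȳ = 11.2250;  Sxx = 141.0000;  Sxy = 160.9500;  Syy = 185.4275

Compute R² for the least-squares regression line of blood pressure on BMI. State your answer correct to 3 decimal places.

R² = Sxy²/(Sxx·Syy) = (160.95)²/(141·185.4275) = 0.990806

0.991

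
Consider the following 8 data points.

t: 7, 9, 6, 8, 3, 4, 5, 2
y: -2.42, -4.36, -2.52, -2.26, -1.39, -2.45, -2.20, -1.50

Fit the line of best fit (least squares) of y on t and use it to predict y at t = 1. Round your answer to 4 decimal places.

-1.0696

n = 8, Σx = 44, Σy = -19.1, Σxy = -117.35, Σx² = 284
Sxx = Σx² − (Σx)²/n = 284 − 242 = 42
Sxy = Σxy − (Σx)(Σy)/n = -117.35 − (-105.05) = -12.3
b = Sxy/Sxx = -12.3/42 = -0.292857
a = ȳ − b·x̄ = -2.3875 − (-0.292857)·5.5 = -0.776786
ŷ(1) = a + b·1 = -0.776786 + (-0.292857)·1 = -1.069643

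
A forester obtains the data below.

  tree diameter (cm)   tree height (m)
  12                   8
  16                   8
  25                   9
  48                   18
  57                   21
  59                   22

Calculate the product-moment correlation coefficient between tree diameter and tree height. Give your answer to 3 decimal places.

n = 6, Σx = 217, Σy = 86, Σxy = 3808, Σx² = 10059, Σy² = 1458
Sxx = Σx² − (Σx)²/n = 10059 − 7848.166667 = 2210.833333
Sxy = Σxy − (Σx)(Σy)/n = 3808 − 3110.333333 = 697.666667
Syy = Σy² − (Σy)²/n = 1458 − 1232.666667 = 225.333333
r = Sxy/√(Sxx·Syy) = 697.666667/√(498174.444444) = 697.666667/705.814738 = 0.988456

0.988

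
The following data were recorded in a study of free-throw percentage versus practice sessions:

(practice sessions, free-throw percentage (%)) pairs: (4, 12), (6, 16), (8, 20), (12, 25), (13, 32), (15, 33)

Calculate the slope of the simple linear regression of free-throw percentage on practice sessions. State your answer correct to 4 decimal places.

n = 6, Σx = 58, Σy = 138, Σxy = 1515, Σx² = 654
Sxx = Σx² − (Σx)²/n = 654 − 560.666667 = 93.333333
Sxy = Σxy − (Σx)(Σy)/n = 1515 − 1334 = 181
b = Sxy/Sxx = 181/93.333333 = 1.939286

1.9393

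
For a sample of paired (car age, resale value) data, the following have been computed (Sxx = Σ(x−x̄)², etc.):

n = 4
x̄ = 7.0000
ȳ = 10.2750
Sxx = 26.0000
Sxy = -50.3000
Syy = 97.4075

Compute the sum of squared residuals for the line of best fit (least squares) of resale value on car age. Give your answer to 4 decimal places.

b = Sxy/Sxx = -50.3/26 = -1.934615
SSE = Syy − b·Sxy = 97.4075 − (-1.934615)·(-50.3) = 0.096346

0.0963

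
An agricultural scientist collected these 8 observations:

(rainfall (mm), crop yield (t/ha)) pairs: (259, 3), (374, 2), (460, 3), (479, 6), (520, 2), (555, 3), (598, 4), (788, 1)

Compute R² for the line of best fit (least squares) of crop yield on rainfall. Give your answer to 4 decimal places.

n = 8, Σx = 4033, Σy = 24, Σxy = 11664, Σx² = 2204971, Σy² = 88
Sxx = Σx² − (Σx)²/n = 2204971 − 2033136.125 = 171834.875
Sxy = Σxy − (Σx)(Σy)/n = 11664 − 12099 = -435
Syy = Σy² − (Σy)²/n = 88 − 72 = 16
R² = Sxy²/(Sxx·Syy) = (-435)²/(171834.875·16) = 0.068825

0.0688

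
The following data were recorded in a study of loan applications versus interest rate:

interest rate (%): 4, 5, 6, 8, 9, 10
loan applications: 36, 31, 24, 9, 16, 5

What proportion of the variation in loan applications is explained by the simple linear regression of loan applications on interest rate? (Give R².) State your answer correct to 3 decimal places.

n = 6, Σx = 42, Σy = 121, Σxy = 709, Σx² = 322, Σy² = 3195
Sxx = Σx² − (Σx)²/n = 322 − 294 = 28
Sxy = Σxy − (Σx)(Σy)/n = 709 − 847 = -138
Syy = Σy² − (Σy)²/n = 3195 − 2440.166667 = 754.833333
R² = Sxy²/(Sxx·Syy) = (-138)²/(28·754.833333) = 0.901050

0.901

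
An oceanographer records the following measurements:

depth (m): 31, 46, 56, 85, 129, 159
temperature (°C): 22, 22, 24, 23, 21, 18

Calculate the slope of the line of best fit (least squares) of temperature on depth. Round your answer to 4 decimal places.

n = 6, Σx = 506, Σy = 130, Σxy = 10564, Σx² = 55360
Sxx = Σx² − (Σx)²/n = 55360 − 42672.666667 = 12687.333333
Sxy = Σxy − (Σx)(Σy)/n = 10564 − 10963.333333 = -399.333333
b = Sxy/Sxx = -399.333333/12687.333333 = -0.031475

-0.0315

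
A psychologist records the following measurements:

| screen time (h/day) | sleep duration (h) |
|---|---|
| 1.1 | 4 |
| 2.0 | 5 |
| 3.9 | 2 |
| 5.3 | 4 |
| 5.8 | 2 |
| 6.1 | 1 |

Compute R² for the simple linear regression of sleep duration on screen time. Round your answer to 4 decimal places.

0.5066

n = 6, Σx = 24.2, Σy = 18, Σxy = 61.1, Σx² = 119.36, Σy² = 66
Sxx = Σx² − (Σx)²/n = 119.36 − 97.606667 = 21.753333
Sxy = Σxy − (Σx)(Σy)/n = 61.1 − 72.6 = -11.5
Syy = Σy² − (Σy)²/n = 66 − 54 = 12
R² = Sxy²/(Sxx·Syy) = (-11.5)²/(21.753333·12) = 0.506627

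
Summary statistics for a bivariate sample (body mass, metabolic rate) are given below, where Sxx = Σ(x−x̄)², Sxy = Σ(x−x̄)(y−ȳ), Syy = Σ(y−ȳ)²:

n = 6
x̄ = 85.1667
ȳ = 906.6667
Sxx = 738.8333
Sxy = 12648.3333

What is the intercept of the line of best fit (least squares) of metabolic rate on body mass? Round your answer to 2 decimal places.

-551.33

b = Sxy/Sxx = 12648.3333/738.8333 = 17.119333
a = ȳ − b·x̄ = 906.6667 − 17.119333·85.1667 = -551.330398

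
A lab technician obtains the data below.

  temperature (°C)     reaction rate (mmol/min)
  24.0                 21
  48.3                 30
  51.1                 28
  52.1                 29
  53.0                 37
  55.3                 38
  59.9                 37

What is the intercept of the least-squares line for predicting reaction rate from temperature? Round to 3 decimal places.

9.024

n = 7, Σx = 343.7, Σy = 220, Σxy = 11173.4, Σx² = 17689.61
Sxx = Σx² − (Σx)²/n = 17689.61 − 16875.67 = 813.94
Sxy = Σxy − (Σx)(Σy)/n = 11173.4 − 10802 = 371.4
b = Sxy/Sxx = 371.4/813.94 = 0.456299
a = ȳ − b·x̄ = 31.428571 − 0.456299·49.1 = 9.024291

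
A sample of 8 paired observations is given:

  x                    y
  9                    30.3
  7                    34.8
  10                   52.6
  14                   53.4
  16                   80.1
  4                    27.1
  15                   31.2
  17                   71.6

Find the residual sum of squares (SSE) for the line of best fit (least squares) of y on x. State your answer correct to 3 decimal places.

n = 8, Σx = 92, Σy = 381.1, Σxy = 4865.1, Σx² = 1212, Σy² = 20997.87
Sxx = Σx² − (Σx)²/n = 1212 − 1058 = 154
Sxy = Σxy − (Σx)(Σy)/n = 4865.1 − 4382.65 = 482.45
Syy = Σy² − (Σy)²/n = 20997.87 − 18154.65125 = 2843.21875
b = Sxy/Sxx = 482.45/154 = 3.132792
SSE = Syy − b·Sxy = 2843.21875 − 3.132792·482.45 = 1331.803149

1331.803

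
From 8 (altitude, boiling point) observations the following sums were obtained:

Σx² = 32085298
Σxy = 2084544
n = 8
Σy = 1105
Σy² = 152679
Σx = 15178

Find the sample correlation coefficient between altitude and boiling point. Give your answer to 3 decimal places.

Sxx = Σx² − (Σx)²/n = 32085298 − 28796460.5 = 3288837.5
Sxy = Σxy − (Σx)(Σy)/n = 2084544 − 2096461.25 = -11917.25
Syy = Σy² − (Σy)²/n = 152679 − 152628.125 = 50.875
r = Sxy/√(Sxx·Syy) = -11917.25/√(167319607.8125) = -11917.25/12935.208070 = -0.921303

-0.921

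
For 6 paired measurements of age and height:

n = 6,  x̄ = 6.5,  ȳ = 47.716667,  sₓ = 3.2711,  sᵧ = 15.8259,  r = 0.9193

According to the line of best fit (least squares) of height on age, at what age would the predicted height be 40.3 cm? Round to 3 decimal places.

4.832

b = r · sᵧ/sₓ = 0.9193 · 15.8259/3.2711 = 4.447663
a = ȳ − b·x̄ = 47.716667 − 4.447663·6.5 = 18.806859
Set a + b·x = 40.3: x = (40.3 − 18.806859) / 4.447663 = 4.832457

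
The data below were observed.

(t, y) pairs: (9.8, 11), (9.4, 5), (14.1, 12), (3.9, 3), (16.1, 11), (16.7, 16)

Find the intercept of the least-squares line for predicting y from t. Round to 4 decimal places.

n = 6, Σx = 70, Σy = 58, Σxy = 780, Σx² = 936.52
Sxx = Σx² − (Σx)²/n = 936.52 − 816.666667 = 119.853333
Sxy = Σxy − (Σx)(Σy)/n = 780 − 676.666667 = 103.333333
b = Sxy/Sxx = 103.333333/119.853333 = 0.862165
a = ȳ − b·x̄ = 9.666667 − 0.862165·11.666667 = -0.391923

-0.3919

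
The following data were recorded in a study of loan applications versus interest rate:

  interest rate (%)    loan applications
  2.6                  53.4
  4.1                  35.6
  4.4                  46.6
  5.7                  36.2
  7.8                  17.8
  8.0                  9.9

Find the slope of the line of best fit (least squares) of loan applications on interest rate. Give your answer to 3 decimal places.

n = 6, Σx = 32.6, Σy = 199.5, Σxy = 914.22, Σx² = 200.26
Sxx = Σx² − (Σx)²/n = 200.26 − 177.126667 = 23.133333
Sxy = Σxy − (Σx)(Σy)/n = 914.22 − 1083.95 = -169.73
b = Sxy/Sxx = -169.73/23.133333 = -7.337032

-7.337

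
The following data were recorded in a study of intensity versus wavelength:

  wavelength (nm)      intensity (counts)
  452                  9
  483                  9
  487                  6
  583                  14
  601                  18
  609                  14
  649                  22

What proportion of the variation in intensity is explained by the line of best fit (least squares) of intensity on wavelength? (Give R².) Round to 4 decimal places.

0.8261

n = 7, Σx = 3864, Σy = 92, Σxy = 53121, Σx² = 2167934, Σy² = 1398
Sxx = Σx² − (Σx)²/n = 2167934 − 2132928 = 35006
Sxy = Σxy − (Σx)(Σy)/n = 53121 − 50784 = 2337
Syy = Σy² − (Σy)²/n = 1398 − 1209.142857 = 188.857143
R² = Sxy²/(Sxx·Syy) = (2337)²/(35006·188.857143) = 0.826117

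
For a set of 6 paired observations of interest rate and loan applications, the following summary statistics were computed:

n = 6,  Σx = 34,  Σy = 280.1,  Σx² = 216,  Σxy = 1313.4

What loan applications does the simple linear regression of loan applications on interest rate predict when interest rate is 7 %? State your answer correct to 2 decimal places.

Sxx = Σx² − (Σx)²/n = 216 − 192.666667 = 23.333333
Sxy = Σxy − (Σx)(Σy)/n = 1313.4 − 1587.233333 = -273.833333
b = Sxy/Sxx = -273.833333/23.333333 = -11.735714
a = ȳ − b·x̄ = 46.683333 − (-11.735714)·5.666667 = 113.185714
ŷ(7) = a + b·7 = 113.185714 + (-11.735714)·7 = 31.035714

31.04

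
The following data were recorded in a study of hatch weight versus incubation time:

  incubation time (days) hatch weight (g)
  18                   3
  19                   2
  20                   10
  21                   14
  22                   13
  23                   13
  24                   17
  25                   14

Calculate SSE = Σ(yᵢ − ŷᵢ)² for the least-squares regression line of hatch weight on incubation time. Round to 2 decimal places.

55.12

n = 8, Σx = 172, Σy = 86, Σxy = 1929, Σx² = 3740, Σy² = 1132
Sxx = Σx² − (Σx)²/n = 3740 − 3698 = 42
Sxy = Σxy − (Σx)(Σy)/n = 1929 − 1849 = 80
Syy = Σy² − (Σy)²/n = 1132 − 924.5 = 207.5
b = Sxy/Sxx = 80/42 = 1.904762
SSE = Syy − b·Sxy = 207.5 − 1.904762·80 = 55.119048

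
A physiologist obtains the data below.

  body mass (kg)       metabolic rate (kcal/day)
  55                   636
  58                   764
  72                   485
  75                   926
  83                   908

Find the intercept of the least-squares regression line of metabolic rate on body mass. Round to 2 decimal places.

263.33

n = 5, Σx = 343, Σy = 3719, Σxy = 259026, Σx² = 24087
Sxx = Σx² − (Σx)²/n = 24087 − 23529.8 = 557.2
Sxy = Σxy − (Σx)(Σy)/n = 259026 − 255123.4 = 3902.6
b = Sxy/Sxx = 3902.6/557.2 = 7.003948
a = ȳ − b·x̄ = 743.8 − 7.003948·68.6 = 263.329146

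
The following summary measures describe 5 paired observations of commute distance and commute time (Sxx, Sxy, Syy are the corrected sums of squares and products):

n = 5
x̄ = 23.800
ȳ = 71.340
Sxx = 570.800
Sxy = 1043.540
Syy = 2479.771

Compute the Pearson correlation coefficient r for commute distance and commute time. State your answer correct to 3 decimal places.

r = Sxy/√(Sxx·Syy) = 1043.54/√(1415453.2868) = 1043.54/1189.728241 = 0.877125

0.877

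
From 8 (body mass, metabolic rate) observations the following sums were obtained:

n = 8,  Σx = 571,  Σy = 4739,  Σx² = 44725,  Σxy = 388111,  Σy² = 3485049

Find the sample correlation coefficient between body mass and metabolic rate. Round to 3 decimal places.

Sxx = Σx² − (Σx)²/n = 44725 − 40755.125 = 3969.875
Sxy = Σxy − (Σx)(Σy)/n = 388111 − 338246.125 = 49864.875
Syy = Σy² − (Σy)²/n = 3485049 − 2807265.125 = 677783.875
r = Sxy/√(Sxx·Syy) = 49864.875/√(2690717260.765625) = 49864.875/51872.124120 = 0.961304

0.961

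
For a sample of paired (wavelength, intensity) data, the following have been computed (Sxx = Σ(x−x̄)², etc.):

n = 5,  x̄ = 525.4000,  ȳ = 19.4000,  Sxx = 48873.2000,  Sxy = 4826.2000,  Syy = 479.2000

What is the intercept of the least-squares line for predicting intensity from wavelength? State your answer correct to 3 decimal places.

b = Sxy/Sxx = 4826.2/48873.2 = 0.098749
a = ȳ − b·x̄ = 19.4 − 0.098749·525.4 = -32.482944

-32.483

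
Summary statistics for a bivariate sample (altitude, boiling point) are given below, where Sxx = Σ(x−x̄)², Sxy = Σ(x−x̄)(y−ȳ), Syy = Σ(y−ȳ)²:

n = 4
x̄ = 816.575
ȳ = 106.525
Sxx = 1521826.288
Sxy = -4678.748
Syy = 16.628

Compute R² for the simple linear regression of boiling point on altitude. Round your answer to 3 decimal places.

R² = Sxy²/(Sxx·Syy) = (-4678.748)²/(1521826.288·16.628) = 0.865076

0.865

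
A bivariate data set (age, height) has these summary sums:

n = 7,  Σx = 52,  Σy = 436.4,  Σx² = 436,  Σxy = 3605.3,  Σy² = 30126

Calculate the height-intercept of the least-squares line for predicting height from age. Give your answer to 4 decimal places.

8.0310

Sxx = Σx² − (Σx)²/n = 436 − 386.285714 = 49.714286
Sxy = Σxy − (Σx)(Σy)/n = 3605.3 − 3241.828571 = 363.471429
b = Sxy/Sxx = 363.471429/49.714286 = 7.311207
a = ȳ − b·x̄ = 62.342857 − 7.311207·7.428571 = 8.031034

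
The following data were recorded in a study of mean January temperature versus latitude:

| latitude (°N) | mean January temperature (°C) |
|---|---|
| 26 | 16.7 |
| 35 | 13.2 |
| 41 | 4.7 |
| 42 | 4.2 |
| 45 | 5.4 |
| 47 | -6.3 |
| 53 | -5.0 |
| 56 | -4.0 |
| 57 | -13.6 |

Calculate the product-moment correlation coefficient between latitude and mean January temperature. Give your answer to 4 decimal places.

n = 9, Σx = 402, Σy = 15.3, Σxy = -52, Σx² = 18774, Σy² = 787.67
Sxx = Σx² − (Σx)²/n = 18774 − 17956 = 818
Sxy = Σxy − (Σx)(Σy)/n = -52 − 683.4 = -735.4
Syy = Σy² − (Σy)²/n = 787.67 − 26.01 = 761.66
r = Sxy/√(Sxx·Syy) = -735.4/√(623037.88) = -735.4/789.327486 = -0.931679

-0.9317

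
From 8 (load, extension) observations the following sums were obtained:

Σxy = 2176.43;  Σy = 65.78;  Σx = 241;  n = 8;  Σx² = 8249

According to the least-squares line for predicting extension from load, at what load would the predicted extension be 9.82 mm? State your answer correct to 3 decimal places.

38.234

Sxx = Σx² − (Σx)²/n = 8249 − 7260.125 = 988.875
Sxy = Σxy − (Σx)(Σy)/n = 2176.43 − 1981.6225 = 194.8075
b = Sxy/Sxx = 194.8075/988.875 = 0.196999
a = ȳ − b·x̄ = 8.2225 − 0.196999·30.125 = 2.287902
Set a + b·x = 9.82: x = (9.82 − 2.287902) / 0.196999 = 38.234173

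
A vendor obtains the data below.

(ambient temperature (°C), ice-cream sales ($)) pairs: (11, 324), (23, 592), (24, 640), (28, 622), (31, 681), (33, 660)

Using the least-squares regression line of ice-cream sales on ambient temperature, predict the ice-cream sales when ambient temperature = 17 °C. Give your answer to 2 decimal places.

n = 6, Σx = 150, Σy = 3519, Σxy = 92847, Σx² = 4060
Sxx = Σx² − (Σx)²/n = 4060 − 3750 = 310
Sxy = Σxy − (Σx)(Σy)/n = 92847 − 87975 = 4872
b = Sxy/Sxx = 4872/310 = 15.716129
a = ȳ − b·x̄ = 586.5 − 15.716129·25 = 193.596774
ŷ(17) = a + b·17 = 193.596774 + 15.716129·17 = 460.770968

460.77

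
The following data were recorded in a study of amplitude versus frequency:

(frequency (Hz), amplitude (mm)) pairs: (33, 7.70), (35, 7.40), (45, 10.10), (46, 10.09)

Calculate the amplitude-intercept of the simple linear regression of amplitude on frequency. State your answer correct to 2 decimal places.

0.28

n = 4, Σx = 159, Σy = 35.29, Σxy = 1431.74, Σx² = 6455
Sxx = Σx² − (Σx)²/n = 6455 − 6320.25 = 134.75
Sxy = Σxy − (Σx)(Σy)/n = 1431.74 − 1402.7775 = 28.9625
b = Sxy/Sxx = 28.9625/134.75 = 0.214935
a = ȳ − b·x̄ = 8.8225 − 0.214935·39.75 = 0.278831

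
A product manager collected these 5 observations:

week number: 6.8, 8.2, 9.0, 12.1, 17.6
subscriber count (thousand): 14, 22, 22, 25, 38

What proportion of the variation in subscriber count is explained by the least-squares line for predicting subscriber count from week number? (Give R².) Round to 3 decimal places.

n = 5, Σx = 53.7, Σy = 121, Σxy = 1444.9, Σx² = 650.65, Σy² = 3233
Sxx = Σx² − (Σx)²/n = 650.65 − 576.738 = 73.912
Sxy = Σxy − (Σx)(Σy)/n = 1444.9 − 1299.54 = 145.36
Syy = Σy² − (Σy)²/n = 3233 − 2928.2 = 304.8
R² = Sxy²/(Sxx·Syy) = (145.36)²/(73.912·304.8) = 0.937907

0.938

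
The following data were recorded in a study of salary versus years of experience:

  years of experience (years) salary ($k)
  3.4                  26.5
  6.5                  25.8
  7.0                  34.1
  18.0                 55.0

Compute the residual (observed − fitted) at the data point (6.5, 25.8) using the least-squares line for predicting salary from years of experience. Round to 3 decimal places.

-4.951

n = 4, Σx = 34.9, Σy = 141.4, Σxy = 1486.5, Σx² = 426.81
Sxx = Σx² − (Σx)²/n = 426.81 − 304.5025 = 122.3075
Sxy = Σxy − (Σx)(Σy)/n = 1486.5 − 1233.715 = 252.785
b = Sxy/Sxx = 252.785/122.3075 = 2.066799
a = ȳ − b·x̄ = 35.35 − 2.066799·8.725 = 17.317180
ŷ(6.5) = 17.317180 + 2.066799·6.5 = 30.751373
residual = y − ŷ = 25.8 − 30.751373 = -4.951373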